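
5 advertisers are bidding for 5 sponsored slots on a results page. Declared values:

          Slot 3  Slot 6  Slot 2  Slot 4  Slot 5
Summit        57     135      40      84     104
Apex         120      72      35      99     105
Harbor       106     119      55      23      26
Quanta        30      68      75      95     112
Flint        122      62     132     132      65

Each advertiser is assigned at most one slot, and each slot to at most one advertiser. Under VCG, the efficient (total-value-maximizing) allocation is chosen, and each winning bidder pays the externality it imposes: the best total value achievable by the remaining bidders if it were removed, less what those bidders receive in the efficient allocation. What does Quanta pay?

Efficient allocation: Summit→Slot 6 ($135), Apex→Slot 4 ($99), Harbor→Slot 3 ($106), Quanta→Slot 5 ($112), Flint→Slot 2 ($132); total welfare W = $584.
Quanta receives Slot 5 at value $112, so the others get W − 112 = $472.
Without Quanta: best allocation of the remaining 4 bidders over all 5 slots is Summit→Slot 6 ($135), Apex→Slot 5 ($105), Harbor→Slot 3 ($106), Flint→Slot 2 ($132), total $478.
VCG payment = (others' best without Quanta) − (others' welfare with Quanta) = 478 − 472 = $6.

Quanta pays $6.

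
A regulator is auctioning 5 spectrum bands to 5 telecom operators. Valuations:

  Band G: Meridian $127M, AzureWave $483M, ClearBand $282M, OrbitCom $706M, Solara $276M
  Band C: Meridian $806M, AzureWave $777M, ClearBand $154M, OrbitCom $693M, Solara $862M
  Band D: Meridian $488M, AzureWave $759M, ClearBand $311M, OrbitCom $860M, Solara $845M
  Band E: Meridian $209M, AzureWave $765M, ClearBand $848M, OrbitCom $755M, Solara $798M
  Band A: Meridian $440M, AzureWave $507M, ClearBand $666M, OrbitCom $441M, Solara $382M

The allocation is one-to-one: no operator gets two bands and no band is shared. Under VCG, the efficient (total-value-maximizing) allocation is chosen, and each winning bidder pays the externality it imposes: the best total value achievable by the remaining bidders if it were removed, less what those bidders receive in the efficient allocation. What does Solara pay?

Efficient allocation: Meridian→Band C ($806M), AzureWave→Band E ($765M), ClearBand→Band A ($666M), OrbitCom→Band G ($706M), Solara→Band D ($845M); total welfare W = $3788M.
Solara receives Band D at value $845M, so the others get W − 845 = $2943M.
Without Solara: best allocation of the remaining 4 bidders over all 5 bands is Meridian→Band C ($806M), AzureWave→Band D ($759M), ClearBand→Band E ($848M), OrbitCom→Band G ($706M), total $3119M.
VCG payment = (others' best without Solara) − (others' welfare with Solara) = 3119 − 2943 = $176M.

Solara pays $176M.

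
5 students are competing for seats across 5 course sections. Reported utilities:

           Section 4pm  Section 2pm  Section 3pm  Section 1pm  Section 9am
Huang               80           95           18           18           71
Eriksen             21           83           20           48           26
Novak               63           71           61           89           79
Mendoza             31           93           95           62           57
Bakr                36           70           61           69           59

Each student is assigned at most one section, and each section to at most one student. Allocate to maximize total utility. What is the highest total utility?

This is the linear assignment problem.
Optimal: Huang→Section 4pm (80 points), Eriksen→Section 2pm (83 points), Novak→Section 1pm (89 points), Mendoza→Section 3pm (95 points), Bakr→Section 9am (59 points) — total 80+83+89+95+59 = 406 points.
Column-greedy (each section in turn goes to its best remaining student) gives 329 points, worse by 77.
No other one-to-one assignment exceeds 406 points.

Max total: 406 points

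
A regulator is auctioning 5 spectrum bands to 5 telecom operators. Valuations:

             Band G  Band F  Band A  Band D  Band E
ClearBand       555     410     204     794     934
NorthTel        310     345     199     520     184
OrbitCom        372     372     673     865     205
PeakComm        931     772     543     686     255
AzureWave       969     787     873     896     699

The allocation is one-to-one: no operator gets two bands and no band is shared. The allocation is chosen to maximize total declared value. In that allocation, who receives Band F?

Treat this as an assignment problem: match each operator to one band.
Optimal: ClearBand→Band E ($934M), NorthTel→Band F ($345M), OrbitCom→Band D ($865M), PeakComm→Band G ($931M), AzureWave→Band A ($873M) — total 934+345+865+931+873 = $3948M.
Row-greedy (each operator in turn takes its best remaining band) gives $3845M, worse by 103.
Next-best assignment: ClearBand→Band E, NorthTel→Band D, OrbitCom→Band A, PeakComm→Band F, AzureWave→Band G = $3868M.
Swapping ClearBand↔OrbitCom (ClearBand→Band D $794M, OrbitCom→Band E $205M) loses 800.
Checked against all permutations: $3948M is optimal.
NorthTel's own top band is Band D ($520M), but forcing NorthTel→Band D and reassigning the rest optimally gives only $3868M — worse by 80.

NorthTel receives Band F.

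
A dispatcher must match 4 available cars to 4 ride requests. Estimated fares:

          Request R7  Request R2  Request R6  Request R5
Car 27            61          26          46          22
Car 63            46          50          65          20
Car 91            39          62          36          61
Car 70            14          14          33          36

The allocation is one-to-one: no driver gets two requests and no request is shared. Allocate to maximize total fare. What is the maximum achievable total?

Maximum total: $224

Optimal: Car 27→Request R7 ($61), Car 63→Request R6 ($65), Car 91→Request R2 ($62), Car 70→Request R5 ($36) — total 61+65+62+36 = $224.
Next-best assignment: Car 27→Request R7, Car 63→Request R2, Car 91→Request R5, Car 70→Request R6 = $205.
Swapping Car 91↔Car 27 (Car 91→Request R7 $39, Car 27→Request R2 $26) loses 58.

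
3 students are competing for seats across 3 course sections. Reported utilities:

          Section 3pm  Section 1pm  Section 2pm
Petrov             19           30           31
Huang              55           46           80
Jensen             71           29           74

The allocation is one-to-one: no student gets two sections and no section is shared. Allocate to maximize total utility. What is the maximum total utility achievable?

Optimal: Petrov→Section 1pm (30 points), Huang→Section 2pm (80 points), Jensen→Section 3pm (71 points) — total 30+80+71 = 181 points.
Row-greedy (each student in turn takes its best remaining section) gives 115 points, worse by 66.
Swapping Huang↔Petrov (Huang→Section 1pm 46 points, Petrov→Section 2pm 31 points) loses 33.

Max total: 181 points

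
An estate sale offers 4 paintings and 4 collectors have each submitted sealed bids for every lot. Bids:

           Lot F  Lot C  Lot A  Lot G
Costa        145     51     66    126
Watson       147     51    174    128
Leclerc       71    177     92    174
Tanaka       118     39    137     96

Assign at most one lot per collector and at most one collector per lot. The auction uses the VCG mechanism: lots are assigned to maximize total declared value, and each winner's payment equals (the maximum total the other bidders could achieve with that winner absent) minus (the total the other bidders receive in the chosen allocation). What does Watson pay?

Efficient allocation: Costa→Lot G ($126), Watson→Lot A ($174), Leclerc→Lot C ($177), Tanaka→Lot F ($118); total welfare W = $595.
Watson receives Lot A at value $174, so the others get W − 174 = $421.
Without Watson: best allocation of the remaining 3 bidders over all 4 lots is Costa→Lot F ($145), Leclerc→Lot C ($177), Tanaka→Lot A ($137), total $459.
VCG payment = (others' best without Watson) − (others' welfare with Watson) = 459 − 421 = $38.

Watson pays $38.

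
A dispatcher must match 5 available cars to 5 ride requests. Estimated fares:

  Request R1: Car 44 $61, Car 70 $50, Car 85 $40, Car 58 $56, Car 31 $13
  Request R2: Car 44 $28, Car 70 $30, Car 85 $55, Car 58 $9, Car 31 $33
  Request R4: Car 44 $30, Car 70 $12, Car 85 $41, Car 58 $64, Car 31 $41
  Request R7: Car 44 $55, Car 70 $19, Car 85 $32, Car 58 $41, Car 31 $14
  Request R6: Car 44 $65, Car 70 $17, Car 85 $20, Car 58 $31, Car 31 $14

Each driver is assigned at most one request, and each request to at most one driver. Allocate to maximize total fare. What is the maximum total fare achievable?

Max total: $252

Optimal: Car 44→Request R6 ($65), Car 70→Request R1 ($50), Car 85→Request R2 ($55), Car 58→Request R7 ($41), Car 31→Request R4 ($41) — total 65+50+55+41+41 = $252.
Max-entry greedy (repeatedly take the single best remaining cell) gives $248, worse by 4.
Next-best assignment: Car 44→Request R6, Car 70→Request R1, Car 85→Request R2, Car 58→Request R4, Car 31→Request R7 = $248.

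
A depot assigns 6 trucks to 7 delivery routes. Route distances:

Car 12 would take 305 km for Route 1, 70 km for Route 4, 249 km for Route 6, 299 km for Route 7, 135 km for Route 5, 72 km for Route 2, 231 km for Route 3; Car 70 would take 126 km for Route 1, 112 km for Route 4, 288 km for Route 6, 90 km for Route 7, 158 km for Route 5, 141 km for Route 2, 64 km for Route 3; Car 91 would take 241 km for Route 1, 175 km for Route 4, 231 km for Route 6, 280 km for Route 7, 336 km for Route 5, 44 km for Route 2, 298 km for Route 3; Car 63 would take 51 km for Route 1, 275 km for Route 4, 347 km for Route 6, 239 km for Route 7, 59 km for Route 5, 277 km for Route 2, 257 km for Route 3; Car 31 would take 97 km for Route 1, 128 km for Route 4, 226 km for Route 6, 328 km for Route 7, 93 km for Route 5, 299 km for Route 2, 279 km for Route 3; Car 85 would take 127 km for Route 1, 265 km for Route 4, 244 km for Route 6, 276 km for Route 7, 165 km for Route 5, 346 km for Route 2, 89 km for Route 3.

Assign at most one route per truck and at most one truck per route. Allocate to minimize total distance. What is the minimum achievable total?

Min total: 437 km

This is the linear assignment problem.
Optimal: Car 12→Route 4 (70 km), Car 70→Route 7 (90 km), Car 91→Route 2 (44 km), Car 63→Route 1 (51 km), Car 31→Route 5 (93 km), Car 85→Route 3 (89 km) — total 70+90+44+51+93+89 = 437 km.
Column-greedy (each route in turn goes to its cheapest remaining truck) gives 646 km, worse by 209.
Next-best assignment: Car 12→Route 4, Car 70→Route 7, Car 91→Route 2, Car 63→Route 5, Car 31→Route 1, Car 85→Route 3 = 449 km.
No other one-to-one assignment undercuts 437 km.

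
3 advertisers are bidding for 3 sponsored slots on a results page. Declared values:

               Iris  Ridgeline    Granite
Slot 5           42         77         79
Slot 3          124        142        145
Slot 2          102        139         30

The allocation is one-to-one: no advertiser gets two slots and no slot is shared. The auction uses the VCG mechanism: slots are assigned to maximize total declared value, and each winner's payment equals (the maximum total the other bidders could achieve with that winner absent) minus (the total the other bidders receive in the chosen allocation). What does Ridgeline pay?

Efficient allocation: Iris→Slot 3 ($124), Ridgeline→Slot 2 ($139), Granite→Slot 5 ($79); total welfare W = $342.
Ridgeline receives Slot 2 at value $139, so the others get W − 139 = $203.
Without Ridgeline: best allocation of the remaining 2 bidders over all 3 slots is Iris→Slot 2 ($102), Granite→Slot 3 ($145), total $247.
VCG payment = (others' best without Ridgeline) − (others' welfare with Ridgeline) = 247 − 203 = $44.

Ridgeline pays $44.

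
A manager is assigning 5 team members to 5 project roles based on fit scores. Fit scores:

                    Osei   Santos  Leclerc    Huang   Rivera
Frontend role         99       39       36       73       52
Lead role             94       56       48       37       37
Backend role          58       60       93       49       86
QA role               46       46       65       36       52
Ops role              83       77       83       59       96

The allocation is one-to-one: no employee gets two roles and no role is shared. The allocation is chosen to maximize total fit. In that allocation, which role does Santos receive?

Santos receives QA role.

Optimal: Osei→Lead role (94 pts), Santos→QA role (46 pts), Leclerc→Backend role (93 pts), Huang→Frontend role (73 pts), Rivera→Ops role (96 pts) — total 94+46+93+73+96 = 402 pts.
Column-greedy (each role in turn goes to its best remaining employee) gives 359 pts, worse by 43.
Next-best assignment: Osei→Lead role, Santos→Ops role, Leclerc→QA role, Huang→Frontend role, Rivera→Backend role = 395 pts.
Swapping Leclerc↔Rivera (Leclerc→Ops role 83 pts, Rivera→Backend role 86 pts) loses 20.
Every other assignment is strictly worse.
Santos's own top role is Ops role (77 pts), but forcing Santos→Ops role and reassigning the rest optimally gives only 395 pts — worse by 7.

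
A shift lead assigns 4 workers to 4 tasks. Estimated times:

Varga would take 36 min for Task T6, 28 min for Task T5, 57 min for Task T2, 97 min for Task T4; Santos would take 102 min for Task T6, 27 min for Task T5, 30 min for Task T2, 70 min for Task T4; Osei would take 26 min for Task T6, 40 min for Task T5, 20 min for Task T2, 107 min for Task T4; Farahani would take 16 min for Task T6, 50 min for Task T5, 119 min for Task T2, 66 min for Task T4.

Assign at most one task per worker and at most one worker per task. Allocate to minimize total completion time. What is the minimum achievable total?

This is the linear assignment problem.
Optimal: Varga→Task T5 (28 min), Santos→Task T4 (70 min), Osei→Task T2 (20 min), Farahani→Task T6 (16 min) — total 28+70+20+16 = 134 min.
Column-greedy (each task in turn goes to its cheapest remaining worker) gives 160 min, worse by 26.
Next-best assignment: Varga→Task T6, Santos→Task T5, Osei→Task T2, Farahani→Task T4 = 149 min.
Swapping Farahani↔Osei (Farahani→Task T2 119 min, Osei→Task T6 26 min) adds 109.

Minimum total: 134 min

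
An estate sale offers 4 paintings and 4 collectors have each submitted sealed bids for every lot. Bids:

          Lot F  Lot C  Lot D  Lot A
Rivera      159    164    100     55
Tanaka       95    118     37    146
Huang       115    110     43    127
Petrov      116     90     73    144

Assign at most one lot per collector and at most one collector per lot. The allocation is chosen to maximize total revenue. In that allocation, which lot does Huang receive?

Huang receives Lot F.

Optimal: Rivera→Lot C ($164), Tanaka→Lot A ($146), Huang→Lot F ($115), Petrov→Lot D ($73) — total 164+146+115+73 = $498.
Swapping Petrov↔Rivera (Petrov→Lot C $90, Rivera→Lot D $100) loses 47.
No other one-to-one assignment exceeds $498.
Huang's own top lot is Lot A ($127), but forcing Huang→Lot A and reassigning the rest optimally gives only $477 — worse by 21.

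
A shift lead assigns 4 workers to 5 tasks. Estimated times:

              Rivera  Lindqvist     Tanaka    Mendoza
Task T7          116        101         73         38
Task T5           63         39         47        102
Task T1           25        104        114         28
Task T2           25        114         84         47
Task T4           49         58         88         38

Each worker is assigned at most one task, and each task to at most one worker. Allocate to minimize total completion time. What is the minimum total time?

This is the linear assignment problem.
Optimal: Rivera→Task T2 (25 min), Lindqvist→Task T4 (58 min), Tanaka→Task T5 (47 min), Mendoza→Task T1 (28 min) — total 25+58+47+28 = 158 min.
Row-greedy (each worker in turn takes its cheapest remaining task) gives 175 min, worse by 17.
Next-best assignment: Rivera→Task T2, Lindqvist→Task T5, Tanaka→Task T7, Mendoza→Task T1 = 165 min.

Minimum total: 158 min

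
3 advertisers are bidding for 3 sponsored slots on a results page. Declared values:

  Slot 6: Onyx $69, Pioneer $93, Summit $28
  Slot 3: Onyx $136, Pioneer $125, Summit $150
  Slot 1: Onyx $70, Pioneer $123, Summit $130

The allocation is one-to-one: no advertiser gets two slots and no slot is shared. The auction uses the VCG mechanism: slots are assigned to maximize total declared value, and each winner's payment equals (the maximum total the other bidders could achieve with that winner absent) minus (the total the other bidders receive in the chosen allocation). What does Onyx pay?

Efficient allocation: Onyx→Slot 3 ($136), Pioneer→Slot 6 ($93), Summit→Slot 1 ($130); total welfare W = $359.
Onyx receives Slot 3 at value $136, so the others get W − 136 = $223.
Without Onyx: best allocation of the remaining 2 bidders over all 3 slots is Pioneer→Slot 1 ($123), Summit→Slot 3 ($150), total $273.
VCG payment = (others' best without Onyx) − (others' welfare with Onyx) = 273 − 223 = $50.

Onyx pays $50.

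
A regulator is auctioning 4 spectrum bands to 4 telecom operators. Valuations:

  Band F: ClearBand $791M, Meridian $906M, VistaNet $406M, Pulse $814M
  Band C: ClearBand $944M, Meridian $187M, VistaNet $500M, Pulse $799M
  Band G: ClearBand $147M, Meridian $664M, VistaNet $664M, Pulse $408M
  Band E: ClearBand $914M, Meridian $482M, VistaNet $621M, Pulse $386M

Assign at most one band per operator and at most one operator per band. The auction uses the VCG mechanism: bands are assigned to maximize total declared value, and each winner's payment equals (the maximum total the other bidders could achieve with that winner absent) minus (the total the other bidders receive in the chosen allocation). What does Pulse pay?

Pulse pays $30M.

Efficient allocation: ClearBand→Band E ($914M), Meridian→Band F ($906M), VistaNet→Band G ($664M), Pulse→Band C ($799M); total welfare W = $3283M.
Pulse receives Band C at value $799M, so the others get W − 799 = $2484M.
Without Pulse: best allocation of the remaining 3 bidders over all 4 bands is ClearBand→Band C ($944M), Meridian→Band F ($906M), VistaNet→Band G ($664M), total $2514M.
VCG payment = (others' best without Pulse) − (others' welfare with Pulse) = 2514 − 2484 = $30M.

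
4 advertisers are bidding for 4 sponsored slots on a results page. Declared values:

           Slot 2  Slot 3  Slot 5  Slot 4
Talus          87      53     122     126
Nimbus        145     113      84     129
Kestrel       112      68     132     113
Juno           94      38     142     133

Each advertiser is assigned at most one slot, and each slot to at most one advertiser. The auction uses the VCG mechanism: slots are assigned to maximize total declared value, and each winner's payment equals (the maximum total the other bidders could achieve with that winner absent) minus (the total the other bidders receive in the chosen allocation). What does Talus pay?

Efficient allocation: Talus→Slot 4 ($126), Nimbus→Slot 3 ($113), Kestrel→Slot 2 ($112), Juno→Slot 5 ($142); total welfare W = $493.
Talus receives Slot 4 at value $126, so the others get W − 126 = $367.
Without Talus: best allocation of the remaining 3 bidders over all 4 slots is Nimbus→Slot 2 ($145), Kestrel→Slot 5 ($132), Juno→Slot 4 ($133), total $410.
VCG payment = (others' best without Talus) − (others' welfare with Talus) = 410 − 367 = $43.

Talus pays $43.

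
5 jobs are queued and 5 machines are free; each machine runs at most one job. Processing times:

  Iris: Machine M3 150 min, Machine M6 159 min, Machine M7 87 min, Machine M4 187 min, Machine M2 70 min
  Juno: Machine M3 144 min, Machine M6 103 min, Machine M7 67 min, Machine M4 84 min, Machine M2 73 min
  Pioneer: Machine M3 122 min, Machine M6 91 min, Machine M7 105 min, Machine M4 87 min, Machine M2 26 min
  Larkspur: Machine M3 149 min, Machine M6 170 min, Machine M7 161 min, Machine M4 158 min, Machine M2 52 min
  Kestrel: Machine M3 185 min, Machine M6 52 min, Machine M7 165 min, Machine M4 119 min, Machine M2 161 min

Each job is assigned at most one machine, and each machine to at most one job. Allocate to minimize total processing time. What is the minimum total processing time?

Optimal: Iris→Machine M7 (87 min), Juno→Machine M4 (84 min), Pioneer→Machine M3 (122 min), Larkspur→Machine M2 (52 min), Kestrel→Machine M6 (52 min) — total 87+84+122+52+52 = 397 min.
Row-greedy (each job in turn takes its cheapest remaining machine) gives 425 min, worse by 28.
Next-best assignment: Iris→Machine M7, Juno→Machine M4, Pioneer→Machine M2, Larkspur→Machine M3, Kestrel→Machine M6 = 398 min.
Checked against all permutations: 397 min is optimal.

Min total: 397 min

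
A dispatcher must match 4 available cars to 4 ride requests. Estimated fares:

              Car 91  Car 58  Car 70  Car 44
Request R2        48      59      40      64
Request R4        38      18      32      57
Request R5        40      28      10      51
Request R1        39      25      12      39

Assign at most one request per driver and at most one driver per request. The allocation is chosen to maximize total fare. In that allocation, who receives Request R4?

Optimal: Car 91→Request R1 ($39), Car 58→Request R2 ($59), Car 70→Request R4 ($32), Car 44→Request R5 ($51) — total 39+59+32+51 = $181.
Max-entry greedy (repeatedly take the single best remaining cell) gives $161, worse by 20.
Swapping Car 58↔Car 70 (Car 58→Request R4 $18, Car 70→Request R2 $40) loses 33.
Car 70's own top request is Request R2 ($40), but forcing Car 70→Request R2 and reassigning the rest optimally gives only $164 — worse by 17.

Car 70 receives Request R4.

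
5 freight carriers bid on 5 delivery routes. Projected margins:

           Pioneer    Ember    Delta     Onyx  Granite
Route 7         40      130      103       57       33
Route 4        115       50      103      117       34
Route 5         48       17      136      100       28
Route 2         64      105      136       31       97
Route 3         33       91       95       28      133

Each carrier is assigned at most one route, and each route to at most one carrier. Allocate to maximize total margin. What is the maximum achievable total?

Max total: $614k

Optimal: Pioneer→Route 4 ($115k), Ember→Route 7 ($130k), Delta→Route 2 ($136k), Onyx→Route 5 ($100k), Granite→Route 3 ($133k) — total 115+130+136+100+133 = $614k.
Max-entry greedy (repeatedly take the single best remaining cell) gives $580k, worse by 34.
Swapping Delta↔Onyx (Delta→Route 5 $136k, Onyx→Route 2 $31k) loses 69.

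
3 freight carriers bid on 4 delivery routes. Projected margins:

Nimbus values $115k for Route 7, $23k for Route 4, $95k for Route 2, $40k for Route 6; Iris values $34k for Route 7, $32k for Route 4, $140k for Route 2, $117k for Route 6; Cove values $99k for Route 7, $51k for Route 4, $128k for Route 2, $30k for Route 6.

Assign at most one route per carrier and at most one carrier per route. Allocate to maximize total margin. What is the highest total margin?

This is the linear assignment problem.
Optimal: Nimbus→Route 7 ($115k), Iris→Route 6 ($117k), Cove→Route 2 ($128k) — total 115+117+128 = $360k.
Max-entry greedy (repeatedly take the single best remaining cell) gives $306k, worse by 54.
Every other assignment is strictly worse.

Max total: $360k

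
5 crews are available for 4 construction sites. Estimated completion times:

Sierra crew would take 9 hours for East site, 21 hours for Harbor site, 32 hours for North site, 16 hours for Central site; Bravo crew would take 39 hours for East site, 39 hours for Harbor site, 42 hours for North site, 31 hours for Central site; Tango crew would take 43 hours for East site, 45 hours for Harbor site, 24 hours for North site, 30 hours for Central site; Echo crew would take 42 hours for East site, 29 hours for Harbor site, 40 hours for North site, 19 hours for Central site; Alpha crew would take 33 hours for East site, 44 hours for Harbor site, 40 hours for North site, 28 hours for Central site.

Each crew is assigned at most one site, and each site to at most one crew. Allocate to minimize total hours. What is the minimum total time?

Min total: 90 hours

This is the linear assignment problem.
Optimal: Sierra crew→East site (9 hours), Echo crew→Harbor site (29 hours), Tango crew→North site (24 hours), Alpha crew→Central site (28 hours) — total 9+29+24+28 = 90 hours.
Min-entry greedy (repeatedly take the single cheapest remaining cell) gives 91 hours, worse by 1.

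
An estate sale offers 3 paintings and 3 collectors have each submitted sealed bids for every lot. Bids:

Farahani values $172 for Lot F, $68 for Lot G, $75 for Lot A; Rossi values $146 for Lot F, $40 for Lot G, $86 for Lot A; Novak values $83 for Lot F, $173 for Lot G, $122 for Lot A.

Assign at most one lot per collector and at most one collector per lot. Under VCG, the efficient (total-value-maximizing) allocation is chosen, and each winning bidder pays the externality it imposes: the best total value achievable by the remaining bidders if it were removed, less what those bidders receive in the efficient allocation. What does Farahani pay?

Farahani pays $60.

Efficient allocation: Farahani→Lot F ($172), Rossi→Lot A ($86), Novak→Lot G ($173); total welfare W = $431.
Farahani receives Lot F at value $172, so the others get W − 172 = $259.
Without Farahani: best allocation of the remaining 2 bidders over all 3 lots is Rossi→Lot F ($146), Novak→Lot G ($173), total $319.
VCG payment = (others' best without Farahani) − (others' welfare with Farahani) = 319 − 259 = $60.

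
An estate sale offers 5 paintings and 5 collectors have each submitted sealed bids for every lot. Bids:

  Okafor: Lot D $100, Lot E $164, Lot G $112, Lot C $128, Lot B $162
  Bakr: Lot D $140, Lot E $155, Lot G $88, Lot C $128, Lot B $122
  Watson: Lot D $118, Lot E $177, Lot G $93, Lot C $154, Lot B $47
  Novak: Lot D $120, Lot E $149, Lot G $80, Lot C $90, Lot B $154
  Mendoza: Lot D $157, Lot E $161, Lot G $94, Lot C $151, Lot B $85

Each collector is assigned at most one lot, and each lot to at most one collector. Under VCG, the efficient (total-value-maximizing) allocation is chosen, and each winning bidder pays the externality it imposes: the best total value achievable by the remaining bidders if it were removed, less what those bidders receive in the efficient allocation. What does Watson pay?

Watson pays $52.

Efficient allocation: Okafor→Lot G ($112), Bakr→Lot D ($140), Watson→Lot E ($177), Novak→Lot B ($154), Mendoza→Lot C ($151); total welfare W = $734.
Watson receives Lot E at value $177, so the others get W − 177 = $557.
Without Watson: best allocation of the remaining 4 bidders over all 5 lots is Okafor→Lot E ($164), Bakr→Lot D ($140), Novak→Lot B ($154), Mendoza→Lot C ($151), total $609.
VCG payment = (others' best without Watson) − (others' welfare with Watson) = 609 − 557 = $52.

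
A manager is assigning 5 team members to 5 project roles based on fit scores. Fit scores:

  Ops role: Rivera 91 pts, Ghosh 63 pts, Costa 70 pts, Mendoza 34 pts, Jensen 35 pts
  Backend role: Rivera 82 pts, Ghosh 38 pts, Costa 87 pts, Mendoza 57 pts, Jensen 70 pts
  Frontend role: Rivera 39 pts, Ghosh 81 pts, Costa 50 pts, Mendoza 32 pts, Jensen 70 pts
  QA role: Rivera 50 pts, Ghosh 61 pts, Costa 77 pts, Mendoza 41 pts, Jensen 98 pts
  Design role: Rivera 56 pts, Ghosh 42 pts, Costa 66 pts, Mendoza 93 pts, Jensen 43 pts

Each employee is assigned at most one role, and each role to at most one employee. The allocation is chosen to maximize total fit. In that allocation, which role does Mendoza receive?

Optimal: Rivera→Ops role (91 pts), Ghosh→Frontend role (81 pts), Costa→Backend role (87 pts), Mendoza→Design role (93 pts), Jensen→QA role (98 pts) — total 91+81+87+93+98 = 450 pts.
No other one-to-one assignment exceeds 450 pts.

Mendoza receives Design role.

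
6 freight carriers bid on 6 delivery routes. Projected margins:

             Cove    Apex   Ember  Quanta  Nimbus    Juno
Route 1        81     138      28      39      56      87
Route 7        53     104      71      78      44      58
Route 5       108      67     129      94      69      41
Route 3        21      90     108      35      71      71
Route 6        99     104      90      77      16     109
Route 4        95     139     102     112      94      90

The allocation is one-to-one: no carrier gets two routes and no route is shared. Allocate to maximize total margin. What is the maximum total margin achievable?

Optimal: Cove→Route 5 ($108k), Apex→Route 1 ($138k), Ember→Route 3 ($108k), Quanta→Route 7 ($78k), Nimbus→Route 4 ($94k), Juno→Route 6 ($109k) — total 108+138+108+78+94+109 = $635k.
Row-greedy (each carrier in turn takes its best remaining route) gives $598k, worse by 37.
Swapping Cove↔Nimbus (Cove→Route 4 $95k, Nimbus→Route 5 $69k) loses 38.
Every other assignment is strictly worse.

Maximum total: $635k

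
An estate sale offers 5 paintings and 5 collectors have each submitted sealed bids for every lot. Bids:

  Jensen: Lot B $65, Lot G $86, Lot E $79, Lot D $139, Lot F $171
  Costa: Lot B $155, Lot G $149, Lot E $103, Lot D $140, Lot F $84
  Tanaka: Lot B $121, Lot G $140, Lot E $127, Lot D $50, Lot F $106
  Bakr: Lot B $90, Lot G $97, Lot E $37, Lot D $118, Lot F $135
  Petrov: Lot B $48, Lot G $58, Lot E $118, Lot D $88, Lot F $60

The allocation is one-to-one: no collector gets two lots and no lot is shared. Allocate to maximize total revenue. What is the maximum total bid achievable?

This is the linear assignment problem.
Optimal: Jensen→Lot F ($171), Costa→Lot B ($155), Tanaka→Lot G ($140), Bakr→Lot D ($118), Petrov→Lot E ($118) — total 171+155+140+118+118 = $702.
Column-greedy (each lot in turn goes to its best remaining collector) gives $687, worse by 15.

Max total: $702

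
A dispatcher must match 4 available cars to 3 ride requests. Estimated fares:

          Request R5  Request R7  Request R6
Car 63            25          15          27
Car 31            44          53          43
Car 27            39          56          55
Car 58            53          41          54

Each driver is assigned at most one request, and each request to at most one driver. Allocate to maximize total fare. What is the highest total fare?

Max total: $161

Optimal: Car 58→Request R5 ($53), Car 31→Request R7 ($53), Car 27→Request R6 ($55) — total 53+53+55 = $161.
Row-greedy (each driver in turn takes its best remaining request) gives $119, worse by 42.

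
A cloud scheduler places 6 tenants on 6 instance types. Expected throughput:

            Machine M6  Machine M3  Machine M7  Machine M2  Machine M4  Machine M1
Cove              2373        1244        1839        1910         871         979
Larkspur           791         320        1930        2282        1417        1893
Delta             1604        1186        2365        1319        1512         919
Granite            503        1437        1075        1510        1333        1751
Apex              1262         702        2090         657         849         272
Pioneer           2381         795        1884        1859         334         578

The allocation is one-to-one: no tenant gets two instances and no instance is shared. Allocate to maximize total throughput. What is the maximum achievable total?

Optimal: Cove→Machine M3 (1244 ops/s), Larkspur→Machine M2 (2282 ops/s), Delta→Machine M4 (1512 ops/s), Granite→Machine M1 (1751 ops/s), Apex→Machine M7 (2090 ops/s), Pioneer→Machine M6 (2381 ops/s) — total 1244+2282+1512+1751+2090+2381 = 11260 ops/s.
Column-greedy (each instance in turn goes to its best remaining tenant) gives 9608 ops/s, worse by 1652.
Next-best assignment: Cove→Machine M2, Larkspur→Machine M1, Delta→Machine M4, Granite→Machine M3, Apex→Machine M7, Pioneer→Machine M6 = 11223 ops/s.
Checked against all permutations: 11260 ops/s is optimal.

Maximum total: 11260 ops/s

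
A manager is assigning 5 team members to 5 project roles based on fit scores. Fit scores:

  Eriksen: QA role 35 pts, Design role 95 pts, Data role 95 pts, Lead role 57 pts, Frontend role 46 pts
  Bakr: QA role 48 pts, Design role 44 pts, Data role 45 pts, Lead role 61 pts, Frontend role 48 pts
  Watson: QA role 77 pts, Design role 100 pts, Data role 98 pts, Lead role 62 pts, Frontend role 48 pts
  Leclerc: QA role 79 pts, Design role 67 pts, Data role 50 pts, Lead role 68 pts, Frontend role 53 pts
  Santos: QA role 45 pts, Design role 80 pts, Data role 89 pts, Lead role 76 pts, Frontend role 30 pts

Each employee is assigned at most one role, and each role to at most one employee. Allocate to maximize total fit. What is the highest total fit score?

Optimal: Eriksen→Data role (95 pts), Bakr→Frontend role (48 pts), Watson→Design role (100 pts), Leclerc→QA role (79 pts), Santos→Lead role (76 pts) — total 95+48+100+79+76 = 398 pts.
Row-greedy (each employee in turn takes its best remaining role) gives 363 pts, worse by 35.
Next-best assignment: Eriksen→Design role, Bakr→Frontend role, Watson→Data role, Leclerc→QA role, Santos→Lead role = 396 pts.

Max total: 398 pts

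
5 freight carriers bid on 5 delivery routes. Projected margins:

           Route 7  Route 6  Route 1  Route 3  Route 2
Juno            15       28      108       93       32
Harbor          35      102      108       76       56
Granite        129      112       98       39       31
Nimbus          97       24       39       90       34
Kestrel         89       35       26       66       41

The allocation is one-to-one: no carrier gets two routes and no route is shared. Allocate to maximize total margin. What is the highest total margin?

Max total: $470k

This is a one-to-one assignment (maximum-weight bipartite matching).
Optimal: Juno→Route 1 ($108k), Harbor→Route 6 ($102k), Granite→Route 7 ($129k), Nimbus→Route 3 ($90k), Kestrel→Route 2 ($41k) — total 108+102+129+90+41 = $470k.
Next-best assignment: Juno→Route 1, Harbor→Route 2, Granite→Route 6, Nimbus→Route 3, Kestrel→Route 7 = $455k.
Swapping Nimbus↔Juno (Nimbus→Route 1 $39k, Juno→Route 3 $93k) loses 66.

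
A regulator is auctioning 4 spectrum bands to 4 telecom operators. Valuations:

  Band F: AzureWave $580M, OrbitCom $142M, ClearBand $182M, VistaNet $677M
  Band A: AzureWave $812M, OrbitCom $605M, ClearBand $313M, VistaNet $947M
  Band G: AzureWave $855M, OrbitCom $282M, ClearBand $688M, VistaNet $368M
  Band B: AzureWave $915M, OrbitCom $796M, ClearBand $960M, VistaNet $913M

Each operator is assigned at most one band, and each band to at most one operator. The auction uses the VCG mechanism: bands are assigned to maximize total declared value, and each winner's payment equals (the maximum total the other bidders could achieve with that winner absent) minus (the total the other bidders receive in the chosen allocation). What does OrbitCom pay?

Efficient allocation: AzureWave→Band G ($855M), OrbitCom→Band A ($605M), ClearBand→Band B ($960M), VistaNet→Band F ($677M); total welfare W = $3097M.
OrbitCom receives Band A at value $605M, so the others get W − 605 = $2492M.
Without OrbitCom: best allocation of the remaining 3 bidders over all 4 bands is AzureWave→Band G ($855M), ClearBand→Band B ($960M), VistaNet→Band A ($947M), total $2762M.
VCG payment = (others' best without OrbitCom) − (others' welfare with OrbitCom) = 2762 − 2492 = $270M.

OrbitCom pays $270M.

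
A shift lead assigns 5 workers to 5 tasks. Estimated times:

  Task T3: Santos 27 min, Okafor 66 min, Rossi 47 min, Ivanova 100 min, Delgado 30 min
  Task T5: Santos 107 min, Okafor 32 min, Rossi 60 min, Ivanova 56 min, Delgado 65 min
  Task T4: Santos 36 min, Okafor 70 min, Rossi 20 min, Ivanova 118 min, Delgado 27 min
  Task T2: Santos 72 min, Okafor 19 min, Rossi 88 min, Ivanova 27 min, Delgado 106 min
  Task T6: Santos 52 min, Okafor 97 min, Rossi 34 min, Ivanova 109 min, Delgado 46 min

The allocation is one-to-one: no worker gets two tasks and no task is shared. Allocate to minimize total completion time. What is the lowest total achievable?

Min total: 147 min

Optimal: Santos→Task T3 (27 min), Okafor→Task T5 (32 min), Rossi→Task T6 (34 min), Ivanova→Task T2 (27 min), Delgado→Task T4 (27 min) — total 27+32+34+27+27 = 147 min.
Column-greedy (each task in turn goes to its cheapest remaining worker) gives 152 min, worse by 5.
Next-best assignment: Santos→Task T3, Okafor→Task T5, Rossi→Task T4, Ivanova→Task T2, Delgado→Task T6 = 152 min.
Swapping Delgado↔Rossi (Delgado→Task T6 46 min, Rossi→Task T4 20 min) adds 5.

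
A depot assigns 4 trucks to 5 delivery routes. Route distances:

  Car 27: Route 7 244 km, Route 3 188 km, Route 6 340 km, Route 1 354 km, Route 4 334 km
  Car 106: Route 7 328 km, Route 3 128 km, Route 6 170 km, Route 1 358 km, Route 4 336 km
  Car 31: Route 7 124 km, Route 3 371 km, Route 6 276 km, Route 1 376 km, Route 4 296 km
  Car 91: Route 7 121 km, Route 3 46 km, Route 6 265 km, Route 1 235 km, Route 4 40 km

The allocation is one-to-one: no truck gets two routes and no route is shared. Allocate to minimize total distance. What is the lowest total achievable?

Minimum total: 522 km

Optimal: Car 27→Route 3 (188 km), Car 106→Route 6 (170 km), Car 31→Route 7 (124 km), Car 91→Route 4 (40 km) — total 188+170+124+40 = 522 km.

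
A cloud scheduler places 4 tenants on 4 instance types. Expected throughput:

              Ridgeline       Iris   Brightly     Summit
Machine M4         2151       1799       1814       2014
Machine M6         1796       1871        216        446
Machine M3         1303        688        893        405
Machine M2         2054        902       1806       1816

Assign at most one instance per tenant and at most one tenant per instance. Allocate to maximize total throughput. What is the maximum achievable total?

This is a one-to-one assignment (maximum-weight bipartite matching).
Optimal: Ridgeline→Machine M3 (1303 ops/s), Iris→Machine M6 (1871 ops/s), Brightly→Machine M2 (1806 ops/s), Summit→Machine M4 (2014 ops/s) — total 1303+1871+1806+2014 = 6994 ops/s.
Row-greedy (each tenant in turn takes its best remaining instance) gives 6233 ops/s, worse by 761.
Swapping Brightly↔Summit (Brightly→Machine M4 1814 ops/s, Summit→Machine M2 1816 ops/s) loses 190.

Maximum total: 6994 ops/s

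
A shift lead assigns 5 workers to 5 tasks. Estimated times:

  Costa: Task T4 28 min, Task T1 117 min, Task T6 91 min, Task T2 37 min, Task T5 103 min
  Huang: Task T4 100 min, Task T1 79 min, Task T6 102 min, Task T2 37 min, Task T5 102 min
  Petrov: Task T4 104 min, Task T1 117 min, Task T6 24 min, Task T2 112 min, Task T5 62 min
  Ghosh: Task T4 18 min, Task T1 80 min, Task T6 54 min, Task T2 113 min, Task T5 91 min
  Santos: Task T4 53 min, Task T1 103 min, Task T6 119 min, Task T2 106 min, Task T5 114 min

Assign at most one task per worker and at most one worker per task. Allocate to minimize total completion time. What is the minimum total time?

Minimum total: 272 min

Optimal: Costa→Task T2 (37 min), Huang→Task T1 (79 min), Petrov→Task T6 (24 min), Ghosh→Task T4 (18 min), Santos→Task T5 (114 min) — total 37+79+24+18+114 = 272 min.
Row-greedy (each worker in turn takes its cheapest remaining task) gives 283 min, worse by 11.
Swapping Huang↔Ghosh (Huang→Task T4 100 min, Ghosh→Task T1 80 min) adds 83.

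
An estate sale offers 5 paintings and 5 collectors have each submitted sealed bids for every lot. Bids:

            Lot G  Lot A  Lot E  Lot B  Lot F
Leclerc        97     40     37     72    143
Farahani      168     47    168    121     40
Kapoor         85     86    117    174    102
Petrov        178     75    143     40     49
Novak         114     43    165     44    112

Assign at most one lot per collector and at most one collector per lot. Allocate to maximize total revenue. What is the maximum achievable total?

Optimal: Leclerc→Lot F ($143), Farahani→Lot G ($168), Kapoor→Lot B ($174), Petrov→Lot A ($75), Novak→Lot E ($165) — total 143+168+174+75+165 = $725.
Row-greedy (each collector in turn takes its best remaining lot) gives $671, worse by 54.

Maximum total: $725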